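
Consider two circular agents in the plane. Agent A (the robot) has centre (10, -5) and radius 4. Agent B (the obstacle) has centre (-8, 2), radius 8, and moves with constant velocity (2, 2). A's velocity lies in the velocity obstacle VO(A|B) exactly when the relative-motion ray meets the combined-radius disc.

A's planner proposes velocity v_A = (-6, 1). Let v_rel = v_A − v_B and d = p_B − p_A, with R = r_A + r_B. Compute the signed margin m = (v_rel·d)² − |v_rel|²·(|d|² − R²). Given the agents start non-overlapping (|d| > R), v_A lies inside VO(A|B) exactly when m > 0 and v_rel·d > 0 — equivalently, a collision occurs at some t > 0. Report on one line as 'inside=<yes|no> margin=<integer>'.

d = (-18, 7),  |d|² = 373;  R = 4+8 = 12,  c = 373−12² = 229
v_rel = (-8, -1),  |v_rel|² = 65;  v_rel·d = (-8)·(-18) + (-1)·(7) = 137
65·t² − 274·t + 229 = 0  ⇒  m = 137² − 65·229 = 3884
m = 3884 > 0,  v_rel·d = 137 > 0  ⇒  inside

inside=yes margin=3884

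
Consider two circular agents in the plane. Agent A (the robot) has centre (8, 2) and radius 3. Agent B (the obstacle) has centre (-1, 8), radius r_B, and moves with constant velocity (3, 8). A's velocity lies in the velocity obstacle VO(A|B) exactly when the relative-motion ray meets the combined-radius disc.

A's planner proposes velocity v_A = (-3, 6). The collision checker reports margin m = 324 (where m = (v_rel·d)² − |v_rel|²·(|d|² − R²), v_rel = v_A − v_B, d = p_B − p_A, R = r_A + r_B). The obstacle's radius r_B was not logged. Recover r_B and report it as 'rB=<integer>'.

m = 324
d = (-9, 6);  v_rel = (-6, -2),  |v_rel|² = 40
v_rel×d = (-6)·(6) − (-2)·(-9) = -54
since m = R²·40 − (-54)²:  R² = (2916 + 324) / 40 = 81
R = √81 = 9  ⇒  r_B = 9 − 3 = 6

rB=6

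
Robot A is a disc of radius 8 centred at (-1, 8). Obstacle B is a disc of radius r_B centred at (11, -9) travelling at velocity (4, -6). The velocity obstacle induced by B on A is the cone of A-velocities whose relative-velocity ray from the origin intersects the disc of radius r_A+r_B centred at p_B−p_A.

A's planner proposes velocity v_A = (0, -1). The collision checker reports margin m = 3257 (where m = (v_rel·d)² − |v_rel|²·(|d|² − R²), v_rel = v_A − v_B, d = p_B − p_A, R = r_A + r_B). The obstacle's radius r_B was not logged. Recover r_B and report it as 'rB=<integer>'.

m = 3257
d = (12, -17);  v_rel = (-4, 5),  |v_rel|² = 41
v_rel×d = (-4)·(-17) − (5)·(12) = 8
since m = R²·41 − 8²:  R² = (64 + 3257) / 41 = 81
R = √81 = 9  ⇒  r_B = 9 − 8 = 1

rB=1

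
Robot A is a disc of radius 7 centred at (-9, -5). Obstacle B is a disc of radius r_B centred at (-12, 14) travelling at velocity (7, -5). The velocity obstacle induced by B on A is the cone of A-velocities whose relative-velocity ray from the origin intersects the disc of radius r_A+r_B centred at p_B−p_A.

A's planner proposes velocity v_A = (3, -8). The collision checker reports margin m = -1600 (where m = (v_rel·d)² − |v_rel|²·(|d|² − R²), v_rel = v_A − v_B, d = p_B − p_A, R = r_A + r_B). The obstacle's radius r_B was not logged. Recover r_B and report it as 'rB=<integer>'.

m = -1600
d = (-3, 19);  v_rel = (-4, -3),  |v_rel|² = 25
v_rel×d = (-4)·(19) − (-3)·(-3) = -85
since m = R²·25 − (-85)²:  R² = (7225 + -1600) / 25 = 225
R = √225 = 15  ⇒  r_B = 15 − 7 = 8

rB=8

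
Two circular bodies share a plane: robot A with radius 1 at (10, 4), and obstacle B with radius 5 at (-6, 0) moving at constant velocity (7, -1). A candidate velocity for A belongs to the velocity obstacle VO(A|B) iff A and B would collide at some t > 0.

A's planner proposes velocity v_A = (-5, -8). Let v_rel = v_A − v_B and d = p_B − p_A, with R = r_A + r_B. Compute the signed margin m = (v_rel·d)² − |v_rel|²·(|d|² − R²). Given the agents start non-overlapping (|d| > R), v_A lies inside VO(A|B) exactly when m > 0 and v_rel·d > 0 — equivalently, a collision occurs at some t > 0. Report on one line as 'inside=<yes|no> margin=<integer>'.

d = (-16, -4),  |d|² = 272;  R = 1+5 = 6,  c = 272−6² = 236
v_rel = (-12, -7),  |v_rel|² = 193;  v_rel·d = (-12)·(-16) + (-7)·(-4) = 220
193·t² − 440·t + 236 = 0  ⇒  m = 220² − 193·236 = 2852
m = 2852 > 0,  v_rel·d = 220 > 0  ⇒  inside

inside=yes margin=2852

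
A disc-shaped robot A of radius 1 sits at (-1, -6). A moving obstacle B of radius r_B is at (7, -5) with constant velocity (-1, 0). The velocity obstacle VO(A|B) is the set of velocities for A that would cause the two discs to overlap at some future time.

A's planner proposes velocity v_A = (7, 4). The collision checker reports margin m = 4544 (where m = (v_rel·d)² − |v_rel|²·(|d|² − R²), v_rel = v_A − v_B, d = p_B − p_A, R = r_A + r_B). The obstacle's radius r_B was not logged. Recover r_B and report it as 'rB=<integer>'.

m = 4544
d = (8, 1);  v_rel = (8, 4),  |v_rel|² = 80
v_rel×d = (8)·(1) − (4)·(8) = -24
since m = R²·80 − (-24)²:  R² = (576 + 4544) / 80 = 64
R = √64 = 8  ⇒  r_B = 8 − 1 = 7

rB=7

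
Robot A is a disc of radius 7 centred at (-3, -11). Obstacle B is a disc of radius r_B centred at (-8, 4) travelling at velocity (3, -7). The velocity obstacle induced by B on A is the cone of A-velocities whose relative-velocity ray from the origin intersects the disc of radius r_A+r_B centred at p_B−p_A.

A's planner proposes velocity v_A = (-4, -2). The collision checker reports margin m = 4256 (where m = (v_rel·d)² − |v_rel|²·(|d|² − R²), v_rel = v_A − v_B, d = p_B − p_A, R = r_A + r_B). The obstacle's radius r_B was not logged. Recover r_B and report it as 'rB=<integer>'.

m = 4256
d = (-5, 15);  v_rel = (-7, 5),  |v_rel|² = 74
v_rel×d = (-7)·(15) − (5)·(-5) = -80
since m = R²·74 − (-80)²:  R² = (6400 + 4256) / 74 = 144
R = √144 = 12  ⇒  r_B = 12 − 7 = 5

rB=5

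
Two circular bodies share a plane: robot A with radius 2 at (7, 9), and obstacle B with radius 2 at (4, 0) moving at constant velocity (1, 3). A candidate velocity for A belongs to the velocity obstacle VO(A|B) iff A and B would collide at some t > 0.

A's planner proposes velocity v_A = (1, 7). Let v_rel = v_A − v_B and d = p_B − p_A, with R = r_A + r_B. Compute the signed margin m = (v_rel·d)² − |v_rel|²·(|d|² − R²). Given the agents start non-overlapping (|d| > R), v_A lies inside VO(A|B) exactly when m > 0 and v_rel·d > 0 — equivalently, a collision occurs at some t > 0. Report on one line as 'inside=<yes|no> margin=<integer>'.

d = (-3, -9),  |d|² = 90;  R = 2+2 = 4,  c = 90−4² = 74
v_rel = (0, 4),  |v_rel|² = 16;  v_rel·d = (0)·(-3) + (4)·(-9) = -36
16·t² + 72·t + 74 = 0  ⇒  m = (-36)² − 16·74 = 112
m = 112 > 0,  v_rel·d = -36 < 0  ⇒  outside

inside=no margin=112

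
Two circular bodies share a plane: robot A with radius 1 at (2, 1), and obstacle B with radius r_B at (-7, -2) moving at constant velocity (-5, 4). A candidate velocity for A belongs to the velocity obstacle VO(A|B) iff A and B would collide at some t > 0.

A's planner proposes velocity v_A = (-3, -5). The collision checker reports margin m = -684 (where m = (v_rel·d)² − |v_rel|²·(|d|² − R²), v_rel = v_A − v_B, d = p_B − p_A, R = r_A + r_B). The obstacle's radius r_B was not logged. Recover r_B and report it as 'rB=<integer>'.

m = -684
d = (-9, -3);  v_rel = (2, -9),  |v_rel|² = 85
v_rel×d = (2)·(-3) − (-9)·(-9) = -87
since m = R²·85 − (-87)²:  R² = (7569 + -684) / 85 = 81
R = √81 = 9  ⇒  r_B = 9 − 1 = 8

rB=8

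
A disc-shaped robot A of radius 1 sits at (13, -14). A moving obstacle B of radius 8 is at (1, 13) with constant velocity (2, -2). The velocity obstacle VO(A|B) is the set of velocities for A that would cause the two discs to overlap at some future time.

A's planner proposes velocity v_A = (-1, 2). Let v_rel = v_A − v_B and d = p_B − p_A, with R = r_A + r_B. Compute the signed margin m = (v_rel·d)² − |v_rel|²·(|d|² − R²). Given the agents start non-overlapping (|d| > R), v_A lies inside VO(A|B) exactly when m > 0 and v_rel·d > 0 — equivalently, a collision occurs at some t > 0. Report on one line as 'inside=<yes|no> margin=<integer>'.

d = (-12, 27),  |d|² = 873;  R = 1+8 = 9,  c = 873−9² = 792
v_rel = (-3, 4),  |v_rel|² = 25;  v_rel·d = (-3)·(-12) + (4)·(27) = 144
25·t² − 288·t + 792 = 0  ⇒  m = 144² − 25·792 = 936
m = 936 > 0,  v_rel·d = 144 > 0  ⇒  inside

inside=yes margin=936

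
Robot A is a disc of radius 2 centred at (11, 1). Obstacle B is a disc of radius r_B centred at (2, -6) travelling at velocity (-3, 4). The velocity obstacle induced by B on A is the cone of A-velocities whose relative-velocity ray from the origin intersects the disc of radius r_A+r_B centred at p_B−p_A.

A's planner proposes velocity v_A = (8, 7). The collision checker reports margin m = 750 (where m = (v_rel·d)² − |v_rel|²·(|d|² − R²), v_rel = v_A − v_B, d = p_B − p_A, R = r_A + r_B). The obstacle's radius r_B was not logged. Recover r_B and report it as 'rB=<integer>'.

m = 750
d = (-9, -7);  v_rel = (11, 3),  |v_rel|² = 130
v_rel×d = (11)·(-7) − (3)·(-9) = -50
since m = R²·130 − (-50)²:  R² = (2500 + 750) / 130 = 25
R = √25 = 5  ⇒  r_B = 5 − 2 = 3

rB=3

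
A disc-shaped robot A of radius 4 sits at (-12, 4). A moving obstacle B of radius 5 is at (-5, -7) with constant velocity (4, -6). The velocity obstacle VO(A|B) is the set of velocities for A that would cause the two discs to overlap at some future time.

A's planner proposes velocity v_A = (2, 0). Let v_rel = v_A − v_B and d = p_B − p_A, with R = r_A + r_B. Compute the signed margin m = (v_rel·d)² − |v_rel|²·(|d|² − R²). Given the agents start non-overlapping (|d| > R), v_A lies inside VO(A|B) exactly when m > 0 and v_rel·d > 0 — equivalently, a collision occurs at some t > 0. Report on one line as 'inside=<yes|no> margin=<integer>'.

d = (7, -11),  |d|² = 170;  R = 4+5 = 9,  c = 170−9² = 89
v_rel = (-2, 6),  |v_rel|² = 40;  v_rel·d = (-2)·(7) + (6)·(-11) = -80
40·t² + 160·t + 89 = 0  ⇒  m = (-80)² − 40·89 = 2840
m = 2840 > 0,  v_rel·d = -80 < 0  ⇒  outside

inside=no margin=2840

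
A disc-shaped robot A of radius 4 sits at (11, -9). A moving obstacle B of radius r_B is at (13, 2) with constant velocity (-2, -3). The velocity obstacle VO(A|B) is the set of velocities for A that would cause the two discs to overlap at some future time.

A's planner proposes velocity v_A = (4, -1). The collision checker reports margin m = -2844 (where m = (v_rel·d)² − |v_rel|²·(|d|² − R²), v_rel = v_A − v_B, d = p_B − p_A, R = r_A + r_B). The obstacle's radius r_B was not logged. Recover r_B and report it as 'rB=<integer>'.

m = -2844
d = (2, 11);  v_rel = (6, 2),  |v_rel|² = 40
v_rel×d = (6)·(11) − (2)·(2) = 62
since m = R²·40 − 62²:  R² = (3844 + -2844) / 40 = 25
R = √25 = 5  ⇒  r_B = 5 − 4 = 1

rB=1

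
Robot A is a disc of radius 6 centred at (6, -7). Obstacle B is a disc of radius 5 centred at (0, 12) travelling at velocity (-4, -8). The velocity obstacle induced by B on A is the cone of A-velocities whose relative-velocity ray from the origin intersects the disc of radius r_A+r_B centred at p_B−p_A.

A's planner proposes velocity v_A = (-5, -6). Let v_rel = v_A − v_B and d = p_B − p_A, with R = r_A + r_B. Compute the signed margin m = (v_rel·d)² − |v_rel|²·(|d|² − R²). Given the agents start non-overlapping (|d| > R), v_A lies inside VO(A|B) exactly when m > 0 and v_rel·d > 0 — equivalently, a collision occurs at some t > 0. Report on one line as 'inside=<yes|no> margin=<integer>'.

d = (-6, 19),  |d|² = 397;  R = 6+5 = 11,  c = 397−11² = 276
v_rel = (-1, 2),  |v_rel|² = 5;  v_rel·d = (-1)·(-6) + (2)·(19) = 44
5·t² − 88·t + 276 = 0  ⇒  m = 44² − 5·276 = 556
m = 556 > 0,  v_rel·d = 44 > 0  ⇒  inside

inside=yes margin=556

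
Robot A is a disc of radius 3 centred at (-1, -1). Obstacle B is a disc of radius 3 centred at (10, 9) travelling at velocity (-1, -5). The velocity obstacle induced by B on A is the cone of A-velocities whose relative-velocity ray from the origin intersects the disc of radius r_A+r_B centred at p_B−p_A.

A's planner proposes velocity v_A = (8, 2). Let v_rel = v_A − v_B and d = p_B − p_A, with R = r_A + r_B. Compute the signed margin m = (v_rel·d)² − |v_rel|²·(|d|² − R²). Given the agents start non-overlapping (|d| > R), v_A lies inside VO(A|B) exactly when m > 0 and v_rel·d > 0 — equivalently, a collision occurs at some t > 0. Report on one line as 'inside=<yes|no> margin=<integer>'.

d = (11, 10),  |d|² = 221;  R = 3+3 = 6,  c = 221−6² = 185
v_rel = (9, 7),  |v_rel|² = 130;  v_rel·d = (9)·(11) + (7)·(10) = 169
130·t² − 338·t + 185 = 0  ⇒  m = 169² − 130·185 = 4511
m = 4511 > 0,  v_rel·d = 169 > 0  ⇒  inside

inside=yes margin=4511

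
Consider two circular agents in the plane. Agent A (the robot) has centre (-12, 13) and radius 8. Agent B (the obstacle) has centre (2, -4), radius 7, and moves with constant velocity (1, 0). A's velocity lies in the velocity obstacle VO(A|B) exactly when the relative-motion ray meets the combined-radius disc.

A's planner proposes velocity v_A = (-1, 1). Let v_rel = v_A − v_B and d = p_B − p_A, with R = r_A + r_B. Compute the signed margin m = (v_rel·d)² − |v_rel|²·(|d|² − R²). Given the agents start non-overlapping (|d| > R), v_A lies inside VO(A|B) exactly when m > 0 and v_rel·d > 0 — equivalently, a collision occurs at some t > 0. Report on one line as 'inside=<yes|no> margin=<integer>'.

d = (14, -17),  |d|² = 485;  R = 8+7 = 15,  c = 485−15² = 260
v_rel = (-2, 1),  |v_rel|² = 5;  v_rel·d = (-2)·(14) + (1)·(-17) = -45
5·t² + 90·t + 260 = 0  ⇒  m = (-45)² − 5·260 = 725
m = 725 > 0,  v_rel·d = -45 < 0  ⇒  outside

inside=no margin=725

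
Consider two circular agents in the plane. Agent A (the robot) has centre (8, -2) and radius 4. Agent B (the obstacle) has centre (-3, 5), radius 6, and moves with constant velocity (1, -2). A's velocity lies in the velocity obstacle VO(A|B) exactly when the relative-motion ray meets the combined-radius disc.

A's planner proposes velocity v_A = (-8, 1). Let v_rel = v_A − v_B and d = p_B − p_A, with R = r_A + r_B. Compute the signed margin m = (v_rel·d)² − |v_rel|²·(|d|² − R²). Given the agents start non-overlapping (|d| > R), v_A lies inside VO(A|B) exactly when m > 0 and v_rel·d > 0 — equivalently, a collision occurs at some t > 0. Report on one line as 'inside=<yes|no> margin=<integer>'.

d = (-11, 7),  |d|² = 170;  R = 4+6 = 10,  c = 170−10² = 70
v_rel = (-9, 3),  |v_rel|² = 90;  v_rel·d = (-9)·(-11) + (3)·(7) = 120
90·t² − 240·t + 70 = 0  ⇒  m = 120² − 90·70 = 8100
m = 8100 > 0,  v_rel·d = 120 > 0  ⇒  inside

inside=yes margin=8100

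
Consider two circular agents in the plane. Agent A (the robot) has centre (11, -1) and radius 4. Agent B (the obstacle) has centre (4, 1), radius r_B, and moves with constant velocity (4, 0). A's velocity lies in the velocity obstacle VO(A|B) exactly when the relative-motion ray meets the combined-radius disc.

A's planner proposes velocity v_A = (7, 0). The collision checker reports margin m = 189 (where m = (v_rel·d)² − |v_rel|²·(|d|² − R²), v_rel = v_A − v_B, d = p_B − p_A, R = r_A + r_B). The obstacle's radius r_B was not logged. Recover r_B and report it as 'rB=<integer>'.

m = 189
d = (-7, 2);  v_rel = (3, 0),  |v_rel|² = 9
v_rel×d = (3)·(2) − (0)·(-7) = 6
since m = R²·9 − 6²:  R² = (36 + 189) / 9 = 25
R = √25 = 5  ⇒  r_B = 5 − 4 = 1

rB=1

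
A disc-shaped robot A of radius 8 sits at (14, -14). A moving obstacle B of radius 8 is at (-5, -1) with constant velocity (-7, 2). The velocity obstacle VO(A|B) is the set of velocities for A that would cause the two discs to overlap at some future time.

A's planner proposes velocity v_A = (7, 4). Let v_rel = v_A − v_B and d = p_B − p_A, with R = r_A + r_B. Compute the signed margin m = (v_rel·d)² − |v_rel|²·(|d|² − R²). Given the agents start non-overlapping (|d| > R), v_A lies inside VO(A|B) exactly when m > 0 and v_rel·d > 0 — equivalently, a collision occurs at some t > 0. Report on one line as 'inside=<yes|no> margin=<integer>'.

d = (-19, 13),  |d|² = 530;  R = 8+8 = 16,  c = 530−16² = 274
v_rel = (14, 2),  |v_rel|² = 200;  v_rel·d = (14)·(-19) + (2)·(13) = -240
200·t² + 480·t + 274 = 0  ⇒  m = (-240)² − 200·274 = 2800
m = 2800 > 0,  v_rel·d = -240 < 0  ⇒  outside

inside=no margin=2800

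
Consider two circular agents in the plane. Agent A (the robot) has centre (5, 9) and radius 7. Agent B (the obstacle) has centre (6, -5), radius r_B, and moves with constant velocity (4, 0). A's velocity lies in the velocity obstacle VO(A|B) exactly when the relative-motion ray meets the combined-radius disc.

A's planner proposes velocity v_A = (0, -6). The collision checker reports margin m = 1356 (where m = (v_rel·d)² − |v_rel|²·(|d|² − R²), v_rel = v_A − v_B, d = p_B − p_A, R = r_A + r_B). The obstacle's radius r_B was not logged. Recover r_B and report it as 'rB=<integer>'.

m = 1356
d = (1, -14);  v_rel = (-4, -6),  |v_rel|² = 52
v_rel×d = (-4)·(-14) − (-6)·(1) = 62
since m = R²·52 − 62²:  R² = (3844 + 1356) / 52 = 100
R = √100 = 10  ⇒  r_B = 10 − 7 = 3

rB=3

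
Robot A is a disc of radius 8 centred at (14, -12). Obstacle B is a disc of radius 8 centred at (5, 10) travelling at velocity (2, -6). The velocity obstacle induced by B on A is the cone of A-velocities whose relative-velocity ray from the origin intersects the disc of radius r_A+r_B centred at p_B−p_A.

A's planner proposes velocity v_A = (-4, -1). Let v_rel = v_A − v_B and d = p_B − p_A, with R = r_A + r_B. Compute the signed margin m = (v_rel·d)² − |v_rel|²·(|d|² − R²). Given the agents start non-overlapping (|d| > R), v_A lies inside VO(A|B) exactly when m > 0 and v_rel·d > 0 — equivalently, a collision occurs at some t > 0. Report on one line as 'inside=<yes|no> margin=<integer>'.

d = (-9, 22),  |d|² = 565;  R = 8+8 = 16,  c = 565−16² = 309
v_rel = (-6, 5),  |v_rel|² = 61;  v_rel·d = (-6)·(-9) + (5)·(22) = 164
61·t² − 328·t + 309 = 0  ⇒  m = 164² − 61·309 = 8047
m = 8047 > 0,  v_rel·d = 164 > 0  ⇒  inside

inside=yes margin=8047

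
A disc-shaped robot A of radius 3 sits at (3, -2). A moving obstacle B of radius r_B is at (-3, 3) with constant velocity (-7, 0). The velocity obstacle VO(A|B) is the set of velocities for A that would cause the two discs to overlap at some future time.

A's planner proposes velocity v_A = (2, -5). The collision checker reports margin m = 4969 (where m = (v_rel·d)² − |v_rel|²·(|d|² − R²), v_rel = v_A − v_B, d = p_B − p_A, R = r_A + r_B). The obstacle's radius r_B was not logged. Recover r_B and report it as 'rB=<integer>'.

m = 4969
d = (-6, 5);  v_rel = (9, -5),  |v_rel|² = 106
v_rel×d = (9)·(5) − (-5)·(-6) = 15
since m = R²·106 − 15²:  R² = (225 + 4969) / 106 = 49
R = √49 = 7  ⇒  r_B = 7 − 3 = 4

rB=4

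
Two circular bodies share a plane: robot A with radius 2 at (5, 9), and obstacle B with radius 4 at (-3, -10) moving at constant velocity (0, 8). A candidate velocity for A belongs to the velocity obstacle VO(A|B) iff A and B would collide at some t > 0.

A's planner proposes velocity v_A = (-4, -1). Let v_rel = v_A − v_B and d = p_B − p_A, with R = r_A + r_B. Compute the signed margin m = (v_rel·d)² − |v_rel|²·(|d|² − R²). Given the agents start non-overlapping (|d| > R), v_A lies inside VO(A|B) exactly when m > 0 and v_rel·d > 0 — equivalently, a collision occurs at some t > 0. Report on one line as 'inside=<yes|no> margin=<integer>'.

d = (-8, -19),  |d|² = 425;  R = 2+4 = 6,  c = 425−6² = 389
v_rel = (-4, -9),  |v_rel|² = 97;  v_rel·d = (-4)·(-8) + (-9)·(-19) = 203
97·t² − 406·t + 389 = 0  ⇒  m = 203² − 97·389 = 3476
m = 3476 > 0,  v_rel·d = 203 > 0  ⇒  inside

inside=yes margin=3476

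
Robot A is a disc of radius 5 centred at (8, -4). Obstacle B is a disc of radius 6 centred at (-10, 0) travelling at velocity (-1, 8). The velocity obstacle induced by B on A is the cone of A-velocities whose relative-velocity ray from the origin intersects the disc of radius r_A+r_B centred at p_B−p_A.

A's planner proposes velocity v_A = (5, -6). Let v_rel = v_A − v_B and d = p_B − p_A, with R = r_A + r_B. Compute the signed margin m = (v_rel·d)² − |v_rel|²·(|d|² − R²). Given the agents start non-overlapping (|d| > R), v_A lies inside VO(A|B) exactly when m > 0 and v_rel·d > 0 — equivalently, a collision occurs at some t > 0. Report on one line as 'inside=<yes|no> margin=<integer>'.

d = (-18, 4),  |d|² = 340;  R = 5+6 = 11,  c = 340−11² = 219
v_rel = (6, -14),  |v_rel|² = 232;  v_rel·d = (6)·(-18) + (-14)·(4) = -164
232·t² + 328·t + 219 = 0  ⇒  m = (-164)² − 232·219 = -23912
m = -23912 < 0,  v_rel·d = -164 < 0  ⇒  outside

inside=no margin=-23912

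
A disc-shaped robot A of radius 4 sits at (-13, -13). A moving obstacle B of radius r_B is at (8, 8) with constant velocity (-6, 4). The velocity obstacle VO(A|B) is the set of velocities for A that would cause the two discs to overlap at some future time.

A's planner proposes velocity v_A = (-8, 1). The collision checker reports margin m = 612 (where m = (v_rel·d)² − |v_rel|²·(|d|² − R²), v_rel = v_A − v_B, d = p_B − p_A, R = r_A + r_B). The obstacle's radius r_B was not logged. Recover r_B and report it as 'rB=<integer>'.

m = 612
d = (21, 21);  v_rel = (-2, -3),  |v_rel|² = 13
v_rel×d = (-2)·(21) − (-3)·(21) = 21
since m = R²·13 − 21²:  R² = (441 + 612) / 13 = 81
R = √81 = 9  ⇒  r_B = 9 − 4 = 5

rB=5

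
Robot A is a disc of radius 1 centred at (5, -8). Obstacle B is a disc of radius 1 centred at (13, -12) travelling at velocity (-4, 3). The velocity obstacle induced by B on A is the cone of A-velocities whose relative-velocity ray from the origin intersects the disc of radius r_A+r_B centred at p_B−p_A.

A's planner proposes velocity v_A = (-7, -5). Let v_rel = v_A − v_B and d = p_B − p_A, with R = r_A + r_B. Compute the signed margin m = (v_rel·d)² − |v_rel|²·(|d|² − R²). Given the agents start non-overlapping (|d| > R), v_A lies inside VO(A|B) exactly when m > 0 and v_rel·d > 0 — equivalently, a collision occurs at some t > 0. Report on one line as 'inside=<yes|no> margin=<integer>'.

d = (8, -4),  |d|² = 80;  R = 1+1 = 2,  c = 80−2² = 76
v_rel = (-3, -8),  |v_rel|² = 73;  v_rel·d = (-3)·(8) + (-8)·(-4) = 8
73·t² − 16·t + 76 = 0  ⇒  m = 8² − 73·76 = -5484
m = -5484 < 0,  v_rel·d = 8 > 0  ⇒  outside

inside=no margin=-5484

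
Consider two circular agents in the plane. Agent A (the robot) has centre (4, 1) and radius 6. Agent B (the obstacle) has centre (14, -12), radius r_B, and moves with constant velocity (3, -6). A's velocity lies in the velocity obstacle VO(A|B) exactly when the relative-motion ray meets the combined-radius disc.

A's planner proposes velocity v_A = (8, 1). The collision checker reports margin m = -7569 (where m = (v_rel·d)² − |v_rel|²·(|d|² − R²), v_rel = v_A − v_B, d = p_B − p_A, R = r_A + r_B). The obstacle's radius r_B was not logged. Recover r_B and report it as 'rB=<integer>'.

m = -7569
d = (10, -13);  v_rel = (5, 7),  |v_rel|² = 74
v_rel×d = (5)·(-13) − (7)·(10) = -135
since m = R²·74 − (-135)²:  R² = (18225 + -7569) / 74 = 144
R = √144 = 12  ⇒  r_B = 12 − 6 = 6

rB=6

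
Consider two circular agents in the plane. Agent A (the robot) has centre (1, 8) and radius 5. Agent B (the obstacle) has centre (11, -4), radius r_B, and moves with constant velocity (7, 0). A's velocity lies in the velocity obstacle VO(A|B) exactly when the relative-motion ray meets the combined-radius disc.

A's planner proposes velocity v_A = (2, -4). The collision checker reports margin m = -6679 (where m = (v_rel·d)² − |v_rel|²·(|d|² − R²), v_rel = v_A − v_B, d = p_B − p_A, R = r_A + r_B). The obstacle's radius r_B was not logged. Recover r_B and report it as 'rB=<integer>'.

m = -6679
d = (10, -12);  v_rel = (-5, -4),  |v_rel|² = 41
v_rel×d = (-5)·(-12) − (-4)·(10) = 100
since m = R²·41 − 100²:  R² = (10000 + -6679) / 41 = 81
R = √81 = 9  ⇒  r_B = 9 − 5 = 4

rB=4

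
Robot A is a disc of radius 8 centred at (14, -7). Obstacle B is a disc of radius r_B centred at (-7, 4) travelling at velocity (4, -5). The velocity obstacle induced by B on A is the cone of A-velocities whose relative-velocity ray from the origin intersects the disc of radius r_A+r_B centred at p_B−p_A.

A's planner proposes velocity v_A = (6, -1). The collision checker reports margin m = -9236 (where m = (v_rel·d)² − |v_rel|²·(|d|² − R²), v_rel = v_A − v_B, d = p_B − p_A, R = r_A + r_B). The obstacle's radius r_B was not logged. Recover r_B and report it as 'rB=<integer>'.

m = -9236
d = (-21, 11);  v_rel = (2, 4),  |v_rel|² = 20
v_rel×d = (2)·(11) − (4)·(-21) = 106
since m = R²·20 − 106²:  R² = (11236 + -9236) / 20 = 100
R = √100 = 10  ⇒  r_B = 10 − 8 = 2

rB=2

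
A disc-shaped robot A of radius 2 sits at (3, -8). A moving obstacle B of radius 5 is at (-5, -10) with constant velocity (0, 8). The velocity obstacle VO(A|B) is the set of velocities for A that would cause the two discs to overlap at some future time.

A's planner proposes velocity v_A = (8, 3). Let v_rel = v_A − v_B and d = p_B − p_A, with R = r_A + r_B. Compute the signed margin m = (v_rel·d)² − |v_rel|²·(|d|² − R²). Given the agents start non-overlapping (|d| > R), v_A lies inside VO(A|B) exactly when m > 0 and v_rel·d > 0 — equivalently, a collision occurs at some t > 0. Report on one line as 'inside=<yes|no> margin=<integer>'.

d = (-8, -2),  |d|² = 68;  R = 2+5 = 7,  c = 68−7² = 19
v_rel = (8, -5),  |v_rel|² = 89;  v_rel·d = (8)·(-8) + (-5)·(-2) = -54
89·t² + 108·t + 19 = 0  ⇒  m = (-54)² − 89·19 = 1225
m = 1225 > 0,  v_rel·d = -54 < 0  ⇒  outside

inside=no margin=1225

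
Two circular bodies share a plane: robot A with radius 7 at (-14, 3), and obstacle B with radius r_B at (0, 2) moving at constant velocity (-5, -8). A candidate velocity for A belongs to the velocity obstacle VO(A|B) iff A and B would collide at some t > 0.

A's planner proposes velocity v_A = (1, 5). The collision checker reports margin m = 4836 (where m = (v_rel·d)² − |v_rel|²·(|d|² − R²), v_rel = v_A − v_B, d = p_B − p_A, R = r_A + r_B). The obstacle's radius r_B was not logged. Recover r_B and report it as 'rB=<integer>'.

m = 4836
d = (14, -1);  v_rel = (6, 13),  |v_rel|² = 205
v_rel×d = (6)·(-1) − (13)·(14) = -188
since m = R²·205 − (-188)²:  R² = (35344 + 4836) / 205 = 196
R = √196 = 14  ⇒  r_B = 14 − 7 = 7

rB=7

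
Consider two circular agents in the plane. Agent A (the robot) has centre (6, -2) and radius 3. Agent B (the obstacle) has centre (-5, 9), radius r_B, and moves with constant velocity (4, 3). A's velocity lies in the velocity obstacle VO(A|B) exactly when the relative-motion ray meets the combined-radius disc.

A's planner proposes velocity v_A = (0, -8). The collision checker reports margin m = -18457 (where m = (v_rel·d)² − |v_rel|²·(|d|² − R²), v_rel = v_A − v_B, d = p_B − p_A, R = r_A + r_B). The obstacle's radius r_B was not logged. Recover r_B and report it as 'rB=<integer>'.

m = -18457
d = (-11, 11);  v_rel = (-4, -11),  |v_rel|² = 137
v_rel×d = (-4)·(11) − (-11)·(-11) = -165
since m = R²·137 − (-165)²:  R² = (27225 + -18457) / 137 = 64
R = √64 = 8  ⇒  r_B = 8 − 3 = 5

rB=5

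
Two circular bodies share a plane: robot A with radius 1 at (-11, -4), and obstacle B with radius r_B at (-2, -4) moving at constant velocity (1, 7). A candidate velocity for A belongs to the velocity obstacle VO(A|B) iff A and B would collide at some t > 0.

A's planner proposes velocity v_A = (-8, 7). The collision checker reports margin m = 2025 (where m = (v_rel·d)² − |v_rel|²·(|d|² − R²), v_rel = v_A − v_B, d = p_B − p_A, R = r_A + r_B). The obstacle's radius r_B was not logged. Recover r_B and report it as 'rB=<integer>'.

m = 2025
d = (9, 0);  v_rel = (-9, 0),  |v_rel|² = 81
v_rel×d = (-9)·(0) − (0)·(9) = 0
since m = R²·81 − 0²:  R² = (0 + 2025) / 81 = 25
R = √25 = 5  ⇒  r_B = 5 − 1 = 4

rB=4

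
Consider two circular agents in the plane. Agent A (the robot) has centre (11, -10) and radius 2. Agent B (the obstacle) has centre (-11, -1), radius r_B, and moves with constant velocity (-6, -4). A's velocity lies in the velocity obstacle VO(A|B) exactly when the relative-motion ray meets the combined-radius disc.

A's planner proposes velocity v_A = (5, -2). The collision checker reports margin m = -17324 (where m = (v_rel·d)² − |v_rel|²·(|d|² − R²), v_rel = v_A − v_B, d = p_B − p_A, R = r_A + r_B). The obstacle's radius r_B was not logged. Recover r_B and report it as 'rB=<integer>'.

m = -17324
d = (-22, 9);  v_rel = (11, 2),  |v_rel|² = 125
v_rel×d = (11)·(9) − (2)·(-22) = 143
since m = R²·125 − 143²:  R² = (20449 + -17324) / 125 = 25
R = √25 = 5  ⇒  r_B = 5 − 2 = 3

rB=3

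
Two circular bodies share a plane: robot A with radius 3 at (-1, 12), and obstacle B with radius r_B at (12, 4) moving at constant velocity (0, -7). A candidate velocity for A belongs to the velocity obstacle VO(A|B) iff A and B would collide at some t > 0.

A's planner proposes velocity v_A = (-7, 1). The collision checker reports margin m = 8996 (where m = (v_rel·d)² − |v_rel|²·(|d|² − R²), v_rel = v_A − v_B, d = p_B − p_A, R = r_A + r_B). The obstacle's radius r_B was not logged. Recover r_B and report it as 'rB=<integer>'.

m = 8996
d = (13, -8);  v_rel = (-7, 8),  |v_rel|² = 113
v_rel×d = (-7)·(-8) − (8)·(13) = -48
since m = R²·113 − (-48)²:  R² = (2304 + 8996) / 113 = 100
R = √100 = 10  ⇒  r_B = 10 − 3 = 7

rB=7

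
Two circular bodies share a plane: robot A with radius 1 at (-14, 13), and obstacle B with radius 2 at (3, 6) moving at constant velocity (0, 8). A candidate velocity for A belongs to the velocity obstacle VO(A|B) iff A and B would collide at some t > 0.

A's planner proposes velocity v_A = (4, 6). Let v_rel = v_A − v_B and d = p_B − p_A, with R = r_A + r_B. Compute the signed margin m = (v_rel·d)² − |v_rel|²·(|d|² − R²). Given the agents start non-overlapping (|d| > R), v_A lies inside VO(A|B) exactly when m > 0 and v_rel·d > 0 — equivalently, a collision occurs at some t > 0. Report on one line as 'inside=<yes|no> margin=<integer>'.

d = (17, -7),  |d|² = 338;  R = 1+2 = 3,  c = 338−3² = 329
v_rel = (4, -2),  |v_rel|² = 20;  v_rel·d = (4)·(17) + (-2)·(-7) = 82
20·t² − 164·t + 329 = 0  ⇒  m = 82² − 20·329 = 144
m = 144 > 0,  v_rel·d = 82 > 0  ⇒  inside

inside=yes margin=144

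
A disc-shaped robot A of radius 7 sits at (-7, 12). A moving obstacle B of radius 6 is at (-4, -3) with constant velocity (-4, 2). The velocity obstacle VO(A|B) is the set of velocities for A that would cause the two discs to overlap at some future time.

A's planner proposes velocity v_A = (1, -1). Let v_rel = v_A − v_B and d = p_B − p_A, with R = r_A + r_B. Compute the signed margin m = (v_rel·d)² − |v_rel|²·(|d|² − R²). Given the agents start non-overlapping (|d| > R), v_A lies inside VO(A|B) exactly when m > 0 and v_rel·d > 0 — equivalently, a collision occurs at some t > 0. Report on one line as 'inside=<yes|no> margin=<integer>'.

d = (3, -15),  |d|² = 234;  R = 7+6 = 13,  c = 234−13² = 65
v_rel = (5, -3),  |v_rel|² = 34;  v_rel·d = (5)·(3) + (-3)·(-15) = 60
34·t² − 120·t + 65 = 0  ⇒  m = 60² − 34·65 = 1390
m = 1390 > 0,  v_rel·d = 60 > 0  ⇒  inside

inside=yes margin=1390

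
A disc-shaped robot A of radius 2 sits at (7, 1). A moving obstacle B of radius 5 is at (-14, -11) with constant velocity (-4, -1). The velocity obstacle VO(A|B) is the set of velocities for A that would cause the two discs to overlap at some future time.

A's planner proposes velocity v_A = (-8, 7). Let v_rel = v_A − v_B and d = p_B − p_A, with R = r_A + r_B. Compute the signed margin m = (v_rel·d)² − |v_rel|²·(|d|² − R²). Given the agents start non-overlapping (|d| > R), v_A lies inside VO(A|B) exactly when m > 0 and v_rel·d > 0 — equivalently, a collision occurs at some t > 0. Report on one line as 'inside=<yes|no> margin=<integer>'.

d = (-21, -12),  |d|² = 585;  R = 2+5 = 7,  c = 585−7² = 536
v_rel = (-4, 8),  |v_rel|² = 80;  v_rel·d = (-4)·(-21) + (8)·(-12) = -12
80·t² + 24·t + 536 = 0  ⇒  m = (-12)² − 80·536 = -42736
m = -42736 < 0,  v_rel·d = -12 < 0  ⇒  outside

inside=no margin=-42736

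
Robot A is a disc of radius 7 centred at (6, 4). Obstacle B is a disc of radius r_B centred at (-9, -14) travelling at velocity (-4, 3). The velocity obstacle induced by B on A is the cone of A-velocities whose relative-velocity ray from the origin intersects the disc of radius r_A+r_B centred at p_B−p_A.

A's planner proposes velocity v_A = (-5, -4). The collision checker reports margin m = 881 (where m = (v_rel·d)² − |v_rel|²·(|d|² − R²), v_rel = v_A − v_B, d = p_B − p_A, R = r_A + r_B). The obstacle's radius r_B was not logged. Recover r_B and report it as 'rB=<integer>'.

m = 881
d = (-15, -18);  v_rel = (-1, -7),  |v_rel|² = 50
v_rel×d = (-1)·(-18) − (-7)·(-15) = -87
since m = R²·50 − (-87)²:  R² = (7569 + 881) / 50 = 169
R = √169 = 13  ⇒  r_B = 13 − 7 = 6

rB=6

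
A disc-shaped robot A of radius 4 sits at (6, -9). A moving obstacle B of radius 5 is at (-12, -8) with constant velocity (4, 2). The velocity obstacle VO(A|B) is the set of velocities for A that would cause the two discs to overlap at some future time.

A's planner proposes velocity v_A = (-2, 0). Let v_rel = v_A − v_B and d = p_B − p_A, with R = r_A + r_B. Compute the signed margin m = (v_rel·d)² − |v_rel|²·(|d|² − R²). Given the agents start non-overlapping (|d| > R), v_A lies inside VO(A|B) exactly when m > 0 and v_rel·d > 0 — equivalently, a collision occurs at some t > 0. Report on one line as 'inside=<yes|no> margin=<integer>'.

d = (-18, 1),  |d|² = 325;  R = 4+5 = 9,  c = 325−9² = 244
v_rel = (-6, -2),  |v_rel|² = 40;  v_rel·d = (-6)·(-18) + (-2)·(1) = 106
40·t² − 212·t + 244 = 0  ⇒  m = 106² − 40·244 = 1476
m = 1476 > 0,  v_rel·d = 106 > 0  ⇒  inside

inside=yes margin=1476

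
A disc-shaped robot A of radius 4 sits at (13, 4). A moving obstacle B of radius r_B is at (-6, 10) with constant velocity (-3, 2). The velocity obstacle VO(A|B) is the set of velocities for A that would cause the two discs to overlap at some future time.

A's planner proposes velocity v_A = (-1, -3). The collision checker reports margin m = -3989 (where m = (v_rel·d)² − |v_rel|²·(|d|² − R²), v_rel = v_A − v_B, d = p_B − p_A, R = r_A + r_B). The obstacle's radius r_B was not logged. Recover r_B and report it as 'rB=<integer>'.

m = -3989
d = (-19, 6);  v_rel = (2, -5),  |v_rel|² = 29
v_rel×d = (2)·(6) − (-5)·(-19) = -83
since m = R²·29 − (-83)²:  R² = (6889 + -3989) / 29 = 100
R = √100 = 10  ⇒  r_B = 10 − 4 = 6

rB=6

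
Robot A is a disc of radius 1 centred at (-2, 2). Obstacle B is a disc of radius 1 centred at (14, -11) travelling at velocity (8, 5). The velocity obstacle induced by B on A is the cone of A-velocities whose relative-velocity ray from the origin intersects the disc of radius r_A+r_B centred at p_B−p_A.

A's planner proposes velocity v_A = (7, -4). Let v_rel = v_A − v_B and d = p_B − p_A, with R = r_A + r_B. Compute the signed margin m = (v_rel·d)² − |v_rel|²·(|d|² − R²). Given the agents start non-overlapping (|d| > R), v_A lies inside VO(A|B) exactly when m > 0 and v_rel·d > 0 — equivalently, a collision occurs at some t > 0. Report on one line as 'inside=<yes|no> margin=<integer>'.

d = (16, -13),  |d|² = 425;  R = 1+1 = 2,  c = 425−2² = 421
v_rel = (-1, -9),  |v_rel|² = 82;  v_rel·d = (-1)·(16) + (-9)·(-13) = 101
82·t² − 202·t + 421 = 0  ⇒  m = 101² − 82·421 = -24321
m = -24321 < 0,  v_rel·d = 101 > 0  ⇒  outside

inside=no margin=-24321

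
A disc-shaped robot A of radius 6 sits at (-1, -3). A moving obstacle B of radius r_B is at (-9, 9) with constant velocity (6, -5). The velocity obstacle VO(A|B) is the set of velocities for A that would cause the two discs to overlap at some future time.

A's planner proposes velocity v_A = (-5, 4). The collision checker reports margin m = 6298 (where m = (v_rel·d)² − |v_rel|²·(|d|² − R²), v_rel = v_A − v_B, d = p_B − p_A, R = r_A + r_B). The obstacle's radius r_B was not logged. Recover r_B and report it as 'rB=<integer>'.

m = 6298
d = (-8, 12);  v_rel = (-11, 9),  |v_rel|² = 202
v_rel×d = (-11)·(12) − (9)·(-8) = -60
since m = R²·202 − (-60)²:  R² = (3600 + 6298) / 202 = 49
R = √49 = 7  ⇒  r_B = 7 − 6 = 1

rB=1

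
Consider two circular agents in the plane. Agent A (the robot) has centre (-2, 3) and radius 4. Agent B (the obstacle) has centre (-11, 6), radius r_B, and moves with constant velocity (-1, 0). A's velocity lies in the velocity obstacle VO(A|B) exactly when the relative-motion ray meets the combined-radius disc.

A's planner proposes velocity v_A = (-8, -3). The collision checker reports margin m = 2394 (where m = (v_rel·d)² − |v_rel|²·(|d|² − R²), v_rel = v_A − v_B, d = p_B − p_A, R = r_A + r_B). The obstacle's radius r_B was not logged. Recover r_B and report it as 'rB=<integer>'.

m = 2394
d = (-9, 3);  v_rel = (-7, -3),  |v_rel|² = 58
v_rel×d = (-7)·(3) − (-3)·(-9) = -48
since m = R²·58 − (-48)²:  R² = (2304 + 2394) / 58 = 81
R = √81 = 9  ⇒  r_B = 9 − 4 = 5

rB=5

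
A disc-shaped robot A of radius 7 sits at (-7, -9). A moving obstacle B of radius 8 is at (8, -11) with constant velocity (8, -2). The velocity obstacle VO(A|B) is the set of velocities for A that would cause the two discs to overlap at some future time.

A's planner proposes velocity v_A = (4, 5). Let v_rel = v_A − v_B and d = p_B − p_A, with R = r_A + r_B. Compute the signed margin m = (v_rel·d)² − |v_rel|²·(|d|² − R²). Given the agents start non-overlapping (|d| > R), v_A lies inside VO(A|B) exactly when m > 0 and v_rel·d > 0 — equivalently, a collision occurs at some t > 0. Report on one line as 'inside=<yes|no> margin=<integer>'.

d = (15, -2),  |d|² = 229;  R = 7+8 = 15,  c = 229−15² = 4
v_rel = (-4, 7),  |v_rel|² = 65;  v_rel·d = (-4)·(15) + (7)·(-2) = -74
65·t² + 148·t + 4 = 0  ⇒  m = (-74)² − 65·4 = 5216
m = 5216 > 0,  v_rel·d = -74 < 0  ⇒  outside

inside=no margin=5216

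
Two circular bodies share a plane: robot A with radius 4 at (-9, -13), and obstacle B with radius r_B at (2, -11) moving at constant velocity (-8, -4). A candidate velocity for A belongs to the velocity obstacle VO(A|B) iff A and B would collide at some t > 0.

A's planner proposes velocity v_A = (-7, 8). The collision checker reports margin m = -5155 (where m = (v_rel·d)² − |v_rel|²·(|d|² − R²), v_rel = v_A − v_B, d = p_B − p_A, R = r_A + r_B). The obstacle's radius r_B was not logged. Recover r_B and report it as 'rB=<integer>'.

m = -5155
d = (11, 2);  v_rel = (1, 12),  |v_rel|² = 145
v_rel×d = (1)·(2) − (12)·(11) = -130
since m = R²·145 − (-130)²:  R² = (16900 + -5155) / 145 = 81
R = √81 = 9  ⇒  r_B = 9 − 4 = 5

rB=5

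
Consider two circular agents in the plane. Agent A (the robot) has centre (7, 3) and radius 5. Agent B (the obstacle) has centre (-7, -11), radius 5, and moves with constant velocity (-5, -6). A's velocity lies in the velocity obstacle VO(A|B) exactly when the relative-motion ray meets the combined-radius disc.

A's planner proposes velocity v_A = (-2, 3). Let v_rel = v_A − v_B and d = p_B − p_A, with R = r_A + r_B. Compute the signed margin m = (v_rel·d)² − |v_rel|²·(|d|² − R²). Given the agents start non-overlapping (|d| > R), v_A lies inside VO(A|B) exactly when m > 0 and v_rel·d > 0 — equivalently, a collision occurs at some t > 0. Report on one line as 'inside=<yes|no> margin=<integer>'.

d = (-14, -14),  |d|² = 392;  R = 5+5 = 10,  c = 392−10² = 292
v_rel = (3, 9),  |v_rel|² = 90;  v_rel·d = (3)·(-14) + (9)·(-14) = -168
90·t² + 336·t + 292 = 0  ⇒  m = (-168)² − 90·292 = 1944
m = 1944 > 0,  v_rel·d = -168 < 0  ⇒  outside

inside=no margin=1944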